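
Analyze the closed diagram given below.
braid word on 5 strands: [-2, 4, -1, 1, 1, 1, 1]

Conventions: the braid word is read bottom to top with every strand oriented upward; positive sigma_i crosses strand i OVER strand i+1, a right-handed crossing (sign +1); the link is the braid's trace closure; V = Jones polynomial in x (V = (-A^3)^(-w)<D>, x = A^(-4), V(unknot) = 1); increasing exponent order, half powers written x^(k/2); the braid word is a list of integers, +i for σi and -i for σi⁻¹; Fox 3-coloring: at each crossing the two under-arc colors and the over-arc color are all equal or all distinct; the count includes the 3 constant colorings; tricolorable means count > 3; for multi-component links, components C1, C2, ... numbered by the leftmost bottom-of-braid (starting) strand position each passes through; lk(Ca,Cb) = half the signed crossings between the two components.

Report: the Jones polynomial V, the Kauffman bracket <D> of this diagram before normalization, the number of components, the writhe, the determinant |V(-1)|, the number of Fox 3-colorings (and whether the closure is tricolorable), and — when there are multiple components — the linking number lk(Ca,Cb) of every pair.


Jones polynomial: V(x) = -x^(1/2) - x^(3/2) - x^(5/2) + x^(9/2)
<D> = -A^-9 + A^-1 + A^3 + A^7; writhe +3
components 2, writhe +3 (7 crossings)
linking number lk(C1,C2) = 0
3-colorings: 27 of 3^7, det 0 — tricolorable
note: w = +3 shifts under R1 moves; the (-A^3)^(-3) factor cancels that in V


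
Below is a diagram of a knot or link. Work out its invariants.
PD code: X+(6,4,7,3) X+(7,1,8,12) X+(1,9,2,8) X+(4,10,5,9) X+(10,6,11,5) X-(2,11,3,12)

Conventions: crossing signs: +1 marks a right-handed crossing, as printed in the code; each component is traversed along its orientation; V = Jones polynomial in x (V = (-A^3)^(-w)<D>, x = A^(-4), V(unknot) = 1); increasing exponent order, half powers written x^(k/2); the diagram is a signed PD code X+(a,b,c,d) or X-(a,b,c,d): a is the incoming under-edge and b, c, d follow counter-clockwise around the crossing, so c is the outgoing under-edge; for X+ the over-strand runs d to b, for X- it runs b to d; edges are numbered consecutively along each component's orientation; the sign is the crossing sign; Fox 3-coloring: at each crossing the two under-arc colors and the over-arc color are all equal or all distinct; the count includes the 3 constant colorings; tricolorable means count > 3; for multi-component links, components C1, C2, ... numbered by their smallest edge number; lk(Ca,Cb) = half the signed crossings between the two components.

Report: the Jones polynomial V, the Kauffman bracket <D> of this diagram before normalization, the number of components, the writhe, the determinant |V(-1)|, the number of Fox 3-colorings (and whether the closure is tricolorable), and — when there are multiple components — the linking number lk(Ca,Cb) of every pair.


V = x - x^2 + 2x^3 - x^4 + x^5 - x^6
<D> = -A^-12 + A^-8 - A^-4 + 2 - A^4 + A^8 (w = +4)
1 component over 6 crossings, w = +4
3 Fox colorings among 3^6, |V(-1)| = 7: not tricolorable
why: the span of V is 5, forcing >= 5 crossings in any diagram


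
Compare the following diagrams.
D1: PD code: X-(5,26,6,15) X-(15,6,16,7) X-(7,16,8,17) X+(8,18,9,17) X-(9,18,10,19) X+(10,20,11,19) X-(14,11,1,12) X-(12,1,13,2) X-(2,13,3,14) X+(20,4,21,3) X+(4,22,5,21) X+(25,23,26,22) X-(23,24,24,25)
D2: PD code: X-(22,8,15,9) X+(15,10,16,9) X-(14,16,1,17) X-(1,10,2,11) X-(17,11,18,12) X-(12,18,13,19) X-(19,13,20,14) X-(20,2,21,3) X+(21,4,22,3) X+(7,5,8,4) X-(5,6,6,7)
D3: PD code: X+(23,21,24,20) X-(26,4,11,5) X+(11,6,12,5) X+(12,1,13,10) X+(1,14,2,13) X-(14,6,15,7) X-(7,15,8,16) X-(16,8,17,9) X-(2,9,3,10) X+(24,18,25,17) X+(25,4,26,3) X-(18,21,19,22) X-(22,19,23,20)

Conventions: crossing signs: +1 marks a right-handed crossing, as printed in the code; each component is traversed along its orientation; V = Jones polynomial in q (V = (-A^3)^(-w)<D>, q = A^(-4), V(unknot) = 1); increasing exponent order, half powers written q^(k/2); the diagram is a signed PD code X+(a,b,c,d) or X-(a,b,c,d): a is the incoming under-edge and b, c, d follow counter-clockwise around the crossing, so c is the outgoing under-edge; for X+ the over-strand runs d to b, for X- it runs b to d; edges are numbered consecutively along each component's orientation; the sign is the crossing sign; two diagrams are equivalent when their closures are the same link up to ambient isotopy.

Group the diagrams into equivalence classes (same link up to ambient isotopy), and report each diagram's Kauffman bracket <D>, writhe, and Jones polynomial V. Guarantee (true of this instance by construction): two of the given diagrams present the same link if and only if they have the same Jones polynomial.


equivalence classes: {D1} | {D2} | {D3}
D1 (bracket A^-7 + A^-3 + A - A^9; 13 crossings at w = -3): V = q^(-9/2) - q^(-5/2) - q^(-3/2) - q^(-1/2)
V(D2) = -q^(-11/2) + q^(-9/2) - q^(-7/2) - q^(-3/2)  [11 crossings, <D> = A^-9 + A^-1 - A^3 + A^7, w = -5]
V(D3) = q^(-7/2) - 2q^(-5/2) + q^(-3/2) - 2q^(-1/2) + q^(1/2) - q^(3/2)  (w -1, c 13, <D> = A^-9 - A^-5 + 2A^-1 - A^3 + 2A^7 - A^11)
observation: 3 classes among 3 diagrams; unequal V(q) rules out equality


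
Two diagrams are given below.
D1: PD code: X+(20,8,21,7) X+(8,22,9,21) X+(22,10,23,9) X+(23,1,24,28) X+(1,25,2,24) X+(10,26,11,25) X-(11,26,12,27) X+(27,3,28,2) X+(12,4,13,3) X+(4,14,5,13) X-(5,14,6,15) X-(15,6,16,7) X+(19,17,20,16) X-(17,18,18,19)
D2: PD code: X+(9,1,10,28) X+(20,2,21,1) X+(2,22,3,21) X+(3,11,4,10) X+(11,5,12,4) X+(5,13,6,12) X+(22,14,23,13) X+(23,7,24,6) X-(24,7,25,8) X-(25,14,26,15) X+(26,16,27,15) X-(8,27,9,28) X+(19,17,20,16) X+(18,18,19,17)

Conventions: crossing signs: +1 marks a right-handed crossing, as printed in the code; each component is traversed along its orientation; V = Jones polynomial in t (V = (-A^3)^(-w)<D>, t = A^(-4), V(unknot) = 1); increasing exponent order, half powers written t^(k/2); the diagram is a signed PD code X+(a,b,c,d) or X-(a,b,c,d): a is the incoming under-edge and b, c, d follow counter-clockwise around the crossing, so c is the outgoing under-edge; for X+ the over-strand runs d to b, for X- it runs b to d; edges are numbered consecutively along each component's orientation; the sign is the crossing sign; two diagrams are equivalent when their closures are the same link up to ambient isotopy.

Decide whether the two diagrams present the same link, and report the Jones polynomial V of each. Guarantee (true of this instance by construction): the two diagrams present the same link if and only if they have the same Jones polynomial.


same link: yes
V(D1) = t^2 + 2t^4 - 2t^5 + t^6 - 2t^7 + t^8  [14 crossings, <D> = A^-14 - 2A^-10 + A^-6 - 2A^-2 + 2A^2 + A^10, w = +6]
V(D2) = t^2 + 2t^4 - 2t^5 + t^6 - 2t^7 + t^8  (w +8, c 14, <D> = A^-8 - 2A^-4 + 1 - 2A^4 + 2A^8 + A^16)
note: one V(t) for all 2 diagrams — one class (guaranteed)


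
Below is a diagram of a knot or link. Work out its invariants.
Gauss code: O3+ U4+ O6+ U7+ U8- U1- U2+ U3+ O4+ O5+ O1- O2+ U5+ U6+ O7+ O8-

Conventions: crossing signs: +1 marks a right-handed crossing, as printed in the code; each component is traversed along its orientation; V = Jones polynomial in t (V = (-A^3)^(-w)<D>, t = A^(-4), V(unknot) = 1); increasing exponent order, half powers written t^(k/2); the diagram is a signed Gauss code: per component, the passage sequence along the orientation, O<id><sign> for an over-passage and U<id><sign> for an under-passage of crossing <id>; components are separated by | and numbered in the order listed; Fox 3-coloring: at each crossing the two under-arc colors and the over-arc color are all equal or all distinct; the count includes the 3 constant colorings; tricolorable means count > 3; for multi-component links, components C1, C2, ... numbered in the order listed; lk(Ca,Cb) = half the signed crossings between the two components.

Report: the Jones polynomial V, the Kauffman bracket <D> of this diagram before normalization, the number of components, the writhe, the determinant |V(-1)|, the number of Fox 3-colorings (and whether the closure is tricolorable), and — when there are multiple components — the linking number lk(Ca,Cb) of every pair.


V = t + t^3 - t^4
<D> = -A^-4 + 1 + A^8 (w = +4)
1 component over 8 crossings, w = +4
9 Fox colorings among 3^8, |V(-1)| = 3: tricolorable
why: V spans 3 powers of t: at least 3 crossings in any diagram


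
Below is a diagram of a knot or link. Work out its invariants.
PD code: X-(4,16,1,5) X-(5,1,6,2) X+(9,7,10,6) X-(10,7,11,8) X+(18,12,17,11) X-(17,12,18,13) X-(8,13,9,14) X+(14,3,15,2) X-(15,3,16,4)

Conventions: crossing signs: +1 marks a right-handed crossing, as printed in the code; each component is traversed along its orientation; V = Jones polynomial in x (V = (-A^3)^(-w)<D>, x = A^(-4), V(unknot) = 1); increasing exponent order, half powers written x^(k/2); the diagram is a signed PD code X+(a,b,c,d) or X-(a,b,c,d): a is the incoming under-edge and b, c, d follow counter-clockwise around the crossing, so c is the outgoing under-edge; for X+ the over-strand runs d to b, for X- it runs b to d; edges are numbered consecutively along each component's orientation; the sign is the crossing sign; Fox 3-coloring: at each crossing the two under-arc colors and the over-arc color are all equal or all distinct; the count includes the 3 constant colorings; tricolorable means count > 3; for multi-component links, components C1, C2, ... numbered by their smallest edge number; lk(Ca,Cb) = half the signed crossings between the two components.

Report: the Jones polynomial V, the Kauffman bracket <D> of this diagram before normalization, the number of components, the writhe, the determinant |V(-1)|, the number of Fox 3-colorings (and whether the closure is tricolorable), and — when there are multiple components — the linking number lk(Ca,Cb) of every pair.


V = x^-3 + x^-2 + x^-1 + 1
<D> = -A^-9 - A^-5 - A^-1 - A^3 (w = -3)
3 components over 9 crossings, w = -3
lk(C1,C2): -1
lk(C1,C3) = 0
linking number lk(C2,C3) = 0
9 Fox colorings among 3^9, |V(-1)| = 0: tricolorable
why: summing lk over 3 pairs gives -1


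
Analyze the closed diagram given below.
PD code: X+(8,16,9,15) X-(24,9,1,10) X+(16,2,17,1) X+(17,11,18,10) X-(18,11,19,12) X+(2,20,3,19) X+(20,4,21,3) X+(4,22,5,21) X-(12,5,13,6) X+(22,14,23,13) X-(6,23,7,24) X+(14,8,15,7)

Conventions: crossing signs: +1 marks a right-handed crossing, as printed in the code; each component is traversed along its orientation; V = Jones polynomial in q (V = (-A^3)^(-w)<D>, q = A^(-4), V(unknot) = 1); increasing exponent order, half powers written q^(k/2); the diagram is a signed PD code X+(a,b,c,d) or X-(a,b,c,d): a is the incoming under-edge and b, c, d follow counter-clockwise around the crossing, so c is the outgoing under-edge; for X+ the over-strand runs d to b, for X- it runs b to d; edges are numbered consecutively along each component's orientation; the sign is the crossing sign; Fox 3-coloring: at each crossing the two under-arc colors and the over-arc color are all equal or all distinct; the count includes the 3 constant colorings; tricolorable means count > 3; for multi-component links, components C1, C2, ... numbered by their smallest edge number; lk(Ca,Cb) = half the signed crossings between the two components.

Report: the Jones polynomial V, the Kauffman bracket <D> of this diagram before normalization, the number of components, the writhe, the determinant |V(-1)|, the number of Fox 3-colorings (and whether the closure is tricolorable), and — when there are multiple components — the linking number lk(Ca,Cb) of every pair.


V = -q^-1 + 3 - 4q + 7q^2 - 8q^3 + 9q^4 - 9q^5 + 7q^6 - 5q^7 + 3q^8 - q^9
<D> = -A^-24 + 3A^-20 - 5A^-16 + 7A^-12 - 9A^-8 + 9A^-4 - 8 + 7A^4 - 4A^8 + 3A^12 - A^16 (w = +4)
1 component over 12 crossings, w = +4
9 Fox colorings among 3^12, |V(-1)| = 57: tricolorable
why: the span of V is 10, forcing >= 10 crossings in any diagram


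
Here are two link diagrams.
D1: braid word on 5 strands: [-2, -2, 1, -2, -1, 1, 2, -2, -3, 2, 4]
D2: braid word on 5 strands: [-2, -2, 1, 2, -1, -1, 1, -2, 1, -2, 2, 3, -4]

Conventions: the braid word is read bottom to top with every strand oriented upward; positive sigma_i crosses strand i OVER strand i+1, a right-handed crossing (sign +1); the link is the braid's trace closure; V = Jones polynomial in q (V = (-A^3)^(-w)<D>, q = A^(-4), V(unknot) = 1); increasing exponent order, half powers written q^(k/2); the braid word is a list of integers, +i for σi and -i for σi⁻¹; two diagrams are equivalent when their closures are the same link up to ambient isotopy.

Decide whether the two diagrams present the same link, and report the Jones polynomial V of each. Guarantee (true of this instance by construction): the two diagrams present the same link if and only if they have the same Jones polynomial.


equivalent: no
V(D1) = -q^(-5/2) - q^(-1/2)  (w -1, c 11, <D> = A^-1 + A^7)
V(D2) = q^(-7/2) - q^(-5/2) + q^(-3/2) - 2q^(-1/2) - q^(3/2)  [13 crossings, <D> = A^-9 + 2A^-1 - A^3 + A^7 - A^11, w = -1]
key observation: 2 values of V(q) split the 2 diagrams


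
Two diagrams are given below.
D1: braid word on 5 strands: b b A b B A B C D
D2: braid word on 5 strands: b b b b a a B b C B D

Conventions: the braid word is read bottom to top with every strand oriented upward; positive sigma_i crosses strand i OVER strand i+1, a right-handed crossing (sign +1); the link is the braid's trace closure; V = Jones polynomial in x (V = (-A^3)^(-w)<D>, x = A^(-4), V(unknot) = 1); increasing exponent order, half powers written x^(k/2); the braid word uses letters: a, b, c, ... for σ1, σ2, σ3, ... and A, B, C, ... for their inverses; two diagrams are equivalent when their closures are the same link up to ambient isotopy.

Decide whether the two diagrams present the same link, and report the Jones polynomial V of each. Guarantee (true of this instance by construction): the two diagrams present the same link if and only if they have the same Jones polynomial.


equivalent: no
V(D1) = -x^(-5/2) - x^(-1/2)  (w -3, c 9, <D> = A^-7 + A)
V(D2) = -x^(3/2) - 2x^(7/2) + x^(9/2) - x^(11/2) + x^(13/2)  [11 crossings, <D> = -A^-17 + A^-13 - A^-9 + 2A^-5 + A^3, w = +3]
key observation: 2 classes among 2 diagrams; unequal V(x) rules out equality


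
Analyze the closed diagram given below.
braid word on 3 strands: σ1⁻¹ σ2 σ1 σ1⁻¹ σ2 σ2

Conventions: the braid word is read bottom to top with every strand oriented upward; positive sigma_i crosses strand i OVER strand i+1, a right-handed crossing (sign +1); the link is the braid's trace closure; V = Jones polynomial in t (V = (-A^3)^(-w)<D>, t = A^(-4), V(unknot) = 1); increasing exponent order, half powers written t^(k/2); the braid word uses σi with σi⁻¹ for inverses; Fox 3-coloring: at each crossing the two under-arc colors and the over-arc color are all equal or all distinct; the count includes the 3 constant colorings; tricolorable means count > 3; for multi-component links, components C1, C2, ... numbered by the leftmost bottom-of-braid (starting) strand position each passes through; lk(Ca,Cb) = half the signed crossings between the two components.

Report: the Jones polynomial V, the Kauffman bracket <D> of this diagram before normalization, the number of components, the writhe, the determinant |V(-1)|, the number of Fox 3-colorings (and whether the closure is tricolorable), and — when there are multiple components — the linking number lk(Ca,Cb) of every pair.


V(t) = t + t^3 - t^4
bracket: -A^-10 + A^-6 + A^2, w = +2
1 component, writhe +2, over 6 crossings
det 3, colorings 9 of 3^6 — tricolorable
observation: w = +2 (over 6 crossings) is diagram-only; (-A^3)^(-2) removes it from V


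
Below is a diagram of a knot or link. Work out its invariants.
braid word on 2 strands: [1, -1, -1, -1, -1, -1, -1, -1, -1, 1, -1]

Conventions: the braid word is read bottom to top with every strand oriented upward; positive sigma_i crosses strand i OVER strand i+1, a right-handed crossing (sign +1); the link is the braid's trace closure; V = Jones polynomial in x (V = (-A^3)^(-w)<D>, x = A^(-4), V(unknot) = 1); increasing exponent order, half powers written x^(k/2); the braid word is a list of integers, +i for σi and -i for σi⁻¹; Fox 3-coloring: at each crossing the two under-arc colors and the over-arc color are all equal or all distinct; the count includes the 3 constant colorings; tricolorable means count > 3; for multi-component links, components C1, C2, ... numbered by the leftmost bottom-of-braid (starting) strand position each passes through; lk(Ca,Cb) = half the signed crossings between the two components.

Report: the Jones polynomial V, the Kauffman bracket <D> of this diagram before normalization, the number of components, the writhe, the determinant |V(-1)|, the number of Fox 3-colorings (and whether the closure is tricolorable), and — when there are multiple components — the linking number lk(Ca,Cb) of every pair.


V(x) = -x^-10 + x^-9 - x^-8 + x^-7 - x^-6 + x^-5 + x^-3
bracket: -A^-9 - A^-1 + A^3 - A^7 + A^11 - A^15 + A^19, w = -7
1 component, writhe -7, over 11 crossings
det 7, colorings 3 of 3^11 — not tricolorable
observation: a (2,7) torus form — a single generator 7 times


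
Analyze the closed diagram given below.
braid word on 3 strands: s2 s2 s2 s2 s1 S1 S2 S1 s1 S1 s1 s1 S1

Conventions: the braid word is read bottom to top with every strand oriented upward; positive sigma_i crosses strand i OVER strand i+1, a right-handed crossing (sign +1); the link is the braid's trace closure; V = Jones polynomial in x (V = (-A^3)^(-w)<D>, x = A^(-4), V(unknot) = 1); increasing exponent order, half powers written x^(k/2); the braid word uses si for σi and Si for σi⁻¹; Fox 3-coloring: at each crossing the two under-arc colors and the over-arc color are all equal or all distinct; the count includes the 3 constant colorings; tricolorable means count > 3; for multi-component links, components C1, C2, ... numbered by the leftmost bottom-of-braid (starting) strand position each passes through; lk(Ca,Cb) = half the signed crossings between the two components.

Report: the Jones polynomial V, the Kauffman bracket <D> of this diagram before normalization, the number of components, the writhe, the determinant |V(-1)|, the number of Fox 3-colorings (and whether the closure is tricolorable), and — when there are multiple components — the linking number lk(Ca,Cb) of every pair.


V = -x^(1/2) - x^(3/2) - x^(5/2) + x^(9/2)
<D> = -A^-9 + A^-1 + A^3 + A^7 (w = +3)
2 components over 13 crossings, w = +3
lk(C1,C2): 0
27 Fox colorings among 3^13, |V(-1)| = 0: tricolorable
why: w = +3 (over 13 crossings) is diagram-only; (-A^3)^(-3) removes it from V


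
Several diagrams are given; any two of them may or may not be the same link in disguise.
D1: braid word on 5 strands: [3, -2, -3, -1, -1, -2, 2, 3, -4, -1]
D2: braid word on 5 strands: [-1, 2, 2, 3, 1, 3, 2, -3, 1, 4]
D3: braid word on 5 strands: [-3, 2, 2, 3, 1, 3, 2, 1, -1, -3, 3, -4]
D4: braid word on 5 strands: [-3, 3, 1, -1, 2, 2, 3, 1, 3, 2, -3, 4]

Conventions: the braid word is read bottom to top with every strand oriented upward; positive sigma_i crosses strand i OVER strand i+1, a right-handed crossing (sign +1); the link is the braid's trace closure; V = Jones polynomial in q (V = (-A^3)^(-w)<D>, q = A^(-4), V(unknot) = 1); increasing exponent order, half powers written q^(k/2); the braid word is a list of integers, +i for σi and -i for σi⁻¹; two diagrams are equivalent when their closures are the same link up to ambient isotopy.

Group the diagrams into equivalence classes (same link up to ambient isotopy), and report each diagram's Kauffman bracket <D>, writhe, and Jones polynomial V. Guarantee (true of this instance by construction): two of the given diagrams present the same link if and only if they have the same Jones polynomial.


equivalence classes: {D1} | {D2, D3, D4}
D1 (bracket A^-8 + 1 - A^4; 10 crossings at w = -4): V = -q^-4 + q^-3 + q^-1
V(D2) = q - q^2 + 2q^3 - q^4 + q^5 - q^6  (w +6, c 10, <D> = -A^-6 + A^-2 - A^2 + 2A^6 - A^10 + A^14)
V(D3) = q - q^2 + 2q^3 - q^4 + q^5 - q^6  (w +4, c 12, <D> = -A^-12 + A^-8 - A^-4 + 2 - A^4 + A^8)
D4 (bracket -A^-6 + A^-2 - A^2 + 2A^6 - A^10 + A^14; 12 crossings at w = +6): V = q - q^2 + 2q^3 - q^4 + q^5 - q^6
observation: V(q) takes 2 values over 4 diagrams, fixing the grouping


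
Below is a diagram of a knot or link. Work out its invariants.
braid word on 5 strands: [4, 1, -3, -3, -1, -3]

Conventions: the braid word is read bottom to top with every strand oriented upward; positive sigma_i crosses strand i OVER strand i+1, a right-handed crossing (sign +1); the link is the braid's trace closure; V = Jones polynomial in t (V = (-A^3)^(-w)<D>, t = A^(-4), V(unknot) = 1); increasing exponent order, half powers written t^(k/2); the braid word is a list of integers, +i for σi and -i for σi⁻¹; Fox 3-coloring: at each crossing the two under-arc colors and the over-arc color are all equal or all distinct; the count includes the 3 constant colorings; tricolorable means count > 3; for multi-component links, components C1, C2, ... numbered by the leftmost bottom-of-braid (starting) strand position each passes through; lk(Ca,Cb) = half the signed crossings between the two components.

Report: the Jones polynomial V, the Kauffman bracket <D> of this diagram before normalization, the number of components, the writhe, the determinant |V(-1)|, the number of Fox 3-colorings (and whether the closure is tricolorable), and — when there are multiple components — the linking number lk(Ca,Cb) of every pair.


V(t) = -t^-5 - t^-4 + t^-3 + 2t^-2 + 2t^-1 + 1
bracket: A^-6 + 2A^-2 + 2A^2 + A^6 - A^10 - A^14, w = -2
3 components, writhe -2, over 6 crossings
lk(C1,C2) = 0
linking number lk(C1,C3) = 0
lk(C2,C3): 0
det 0, colorings 81 of 3^7 — tricolorable
observation: span 5 respects span(V) <= c + mu - 1 = 8 for this 3-component diagram


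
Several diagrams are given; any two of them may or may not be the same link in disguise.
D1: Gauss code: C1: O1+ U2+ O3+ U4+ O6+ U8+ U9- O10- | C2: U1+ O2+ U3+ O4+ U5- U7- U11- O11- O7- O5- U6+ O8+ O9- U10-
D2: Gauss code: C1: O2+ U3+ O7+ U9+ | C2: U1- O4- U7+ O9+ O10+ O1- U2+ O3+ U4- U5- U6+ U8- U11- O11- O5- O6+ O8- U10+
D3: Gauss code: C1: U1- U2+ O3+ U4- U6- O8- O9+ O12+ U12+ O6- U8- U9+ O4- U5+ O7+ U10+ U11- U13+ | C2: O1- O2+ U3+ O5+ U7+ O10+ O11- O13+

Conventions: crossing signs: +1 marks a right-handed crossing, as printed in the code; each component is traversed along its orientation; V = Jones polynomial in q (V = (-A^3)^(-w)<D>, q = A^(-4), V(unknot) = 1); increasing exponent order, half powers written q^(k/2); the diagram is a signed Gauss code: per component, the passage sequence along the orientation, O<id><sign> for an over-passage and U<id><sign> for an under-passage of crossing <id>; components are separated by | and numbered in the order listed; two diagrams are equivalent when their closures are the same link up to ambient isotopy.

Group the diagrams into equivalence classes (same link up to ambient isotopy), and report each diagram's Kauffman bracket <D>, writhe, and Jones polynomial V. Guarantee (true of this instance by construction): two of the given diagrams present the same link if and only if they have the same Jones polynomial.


grouping into links: {D1, D2, D3}
V(D1) = -q^(3/2) - q^(7/2) + q^(9/2) - q^(11/2)  (w +1, c 11, <D> = A^-19 - A^-15 + A^-11 + A^-3)
V(D2) = -q^(3/2) - q^(7/2) + q^(9/2) - q^(11/2)  (w +1, c 11, <D> = A^-19 - A^-15 + A^-11 + A^-3)
V(D3) = -q^(3/2) - q^(7/2) + q^(9/2) - q^(11/2)  [13 crossings, <D> = A^-13 - A^-9 + A^-5 + A^3, w = +3]
why: one V(q) for all 3 diagrams — one class (guaranteed)


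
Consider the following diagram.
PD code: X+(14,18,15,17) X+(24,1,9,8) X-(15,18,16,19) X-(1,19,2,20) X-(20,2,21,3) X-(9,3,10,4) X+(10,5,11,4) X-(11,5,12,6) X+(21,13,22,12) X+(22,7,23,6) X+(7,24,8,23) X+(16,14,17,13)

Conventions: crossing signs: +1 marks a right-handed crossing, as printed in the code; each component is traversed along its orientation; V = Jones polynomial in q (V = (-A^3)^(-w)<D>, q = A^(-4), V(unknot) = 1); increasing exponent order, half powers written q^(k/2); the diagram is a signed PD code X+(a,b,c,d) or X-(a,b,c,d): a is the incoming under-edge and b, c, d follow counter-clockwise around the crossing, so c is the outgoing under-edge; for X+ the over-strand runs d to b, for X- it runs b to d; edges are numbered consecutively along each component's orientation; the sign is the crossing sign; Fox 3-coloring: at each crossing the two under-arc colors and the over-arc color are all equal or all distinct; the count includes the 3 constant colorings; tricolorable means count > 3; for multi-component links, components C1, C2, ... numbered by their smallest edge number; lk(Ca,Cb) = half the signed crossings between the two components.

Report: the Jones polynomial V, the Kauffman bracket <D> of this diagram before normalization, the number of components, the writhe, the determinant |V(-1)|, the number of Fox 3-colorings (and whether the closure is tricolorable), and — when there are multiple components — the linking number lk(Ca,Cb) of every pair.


V = -q^(-3/2) + q^(-1/2) - 2q^(1/2) + q^(3/2) - 2q^(5/2) + q^(7/2)
<D> = A^-8 - 2A^-4 + 1 - 2A^4 + A^8 - A^12 (w = +2)
2 components over 12 crossings, w = +2
lk(C1,C2): 0
3 Fox colorings among 3^12, |V(-1)| = 8: not tricolorable
why: w = +2 shifts under R1 moves; the (-A^3)^(-2) factor cancels that in V


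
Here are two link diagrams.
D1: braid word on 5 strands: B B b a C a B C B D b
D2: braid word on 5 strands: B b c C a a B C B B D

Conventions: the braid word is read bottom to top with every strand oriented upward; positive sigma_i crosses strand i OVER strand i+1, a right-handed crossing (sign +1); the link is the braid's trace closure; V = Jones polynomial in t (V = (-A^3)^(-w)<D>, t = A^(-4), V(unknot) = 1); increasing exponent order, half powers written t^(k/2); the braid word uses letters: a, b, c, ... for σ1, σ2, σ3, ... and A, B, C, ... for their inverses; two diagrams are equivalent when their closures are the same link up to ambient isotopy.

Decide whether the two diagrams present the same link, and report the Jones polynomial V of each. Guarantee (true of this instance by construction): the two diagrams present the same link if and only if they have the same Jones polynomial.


same link: yes
V(D1) = t^(-7/2) - t^(-5/2) + t^(-3/2) - 2t^(-1/2) - t^(3/2)  [11 crossings, <D> = A^-15 + 2A^-7 - A^-3 + A - A^5, w = -3]
D2 (bracket A^-15 + 2A^-7 - A^-3 + A - A^5; 11 crossings at w = -3): V = t^(-7/2) - t^(-5/2) + t^(-3/2) - 2t^(-1/2) - t^(3/2)
note: Markov moves rewrite D1 (11 crossings) into D2 (11)


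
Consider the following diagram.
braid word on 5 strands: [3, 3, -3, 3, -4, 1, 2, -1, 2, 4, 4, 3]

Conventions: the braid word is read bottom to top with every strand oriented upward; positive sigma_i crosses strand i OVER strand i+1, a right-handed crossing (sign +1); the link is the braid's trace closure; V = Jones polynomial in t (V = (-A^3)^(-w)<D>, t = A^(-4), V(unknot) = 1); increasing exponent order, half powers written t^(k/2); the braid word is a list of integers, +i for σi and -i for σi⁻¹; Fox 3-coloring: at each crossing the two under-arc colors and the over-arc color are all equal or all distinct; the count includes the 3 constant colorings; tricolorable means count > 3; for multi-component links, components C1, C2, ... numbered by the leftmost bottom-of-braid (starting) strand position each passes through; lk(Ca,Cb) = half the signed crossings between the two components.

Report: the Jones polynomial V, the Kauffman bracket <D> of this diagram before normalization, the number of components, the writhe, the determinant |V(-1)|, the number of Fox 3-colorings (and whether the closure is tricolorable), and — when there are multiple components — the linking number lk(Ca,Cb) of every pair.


V = t + t^3 - t^4
<D> = -A^2 + A^6 + A^14 (w = +6)
1 component over 12 crossings, w = +6
9 Fox colorings among 3^12, |V(-1)| = 3: tricolorable
why: |V(-1)| = 3: so tricolorable, since 3 divides 3


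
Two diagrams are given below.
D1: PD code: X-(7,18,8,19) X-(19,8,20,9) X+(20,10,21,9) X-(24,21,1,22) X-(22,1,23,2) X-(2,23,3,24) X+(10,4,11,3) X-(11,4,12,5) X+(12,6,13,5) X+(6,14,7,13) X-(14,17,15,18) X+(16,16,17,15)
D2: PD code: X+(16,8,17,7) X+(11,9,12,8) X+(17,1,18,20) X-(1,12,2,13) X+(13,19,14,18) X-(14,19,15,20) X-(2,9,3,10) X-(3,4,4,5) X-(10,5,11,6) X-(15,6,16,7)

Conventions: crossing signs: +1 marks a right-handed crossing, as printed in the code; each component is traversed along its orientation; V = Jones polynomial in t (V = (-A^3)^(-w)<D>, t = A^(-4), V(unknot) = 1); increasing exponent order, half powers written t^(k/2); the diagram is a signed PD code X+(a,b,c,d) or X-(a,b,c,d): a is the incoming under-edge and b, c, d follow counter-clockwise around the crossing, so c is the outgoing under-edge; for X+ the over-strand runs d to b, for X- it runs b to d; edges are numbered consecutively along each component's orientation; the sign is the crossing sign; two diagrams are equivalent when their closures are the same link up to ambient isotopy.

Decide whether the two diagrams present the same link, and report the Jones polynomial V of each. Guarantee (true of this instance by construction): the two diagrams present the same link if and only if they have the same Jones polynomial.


same link: no
V(D1) = -t^-4 + t^-3 + t^-1  [12 crossings, <D> = A^-2 + A^6 - A^10, w = -2]
V(D2) = 1  [10 crossings, <D> = A^-6, w = -2]
insight: V(t) takes 2 values over 2 diagrams, fixing the grouping


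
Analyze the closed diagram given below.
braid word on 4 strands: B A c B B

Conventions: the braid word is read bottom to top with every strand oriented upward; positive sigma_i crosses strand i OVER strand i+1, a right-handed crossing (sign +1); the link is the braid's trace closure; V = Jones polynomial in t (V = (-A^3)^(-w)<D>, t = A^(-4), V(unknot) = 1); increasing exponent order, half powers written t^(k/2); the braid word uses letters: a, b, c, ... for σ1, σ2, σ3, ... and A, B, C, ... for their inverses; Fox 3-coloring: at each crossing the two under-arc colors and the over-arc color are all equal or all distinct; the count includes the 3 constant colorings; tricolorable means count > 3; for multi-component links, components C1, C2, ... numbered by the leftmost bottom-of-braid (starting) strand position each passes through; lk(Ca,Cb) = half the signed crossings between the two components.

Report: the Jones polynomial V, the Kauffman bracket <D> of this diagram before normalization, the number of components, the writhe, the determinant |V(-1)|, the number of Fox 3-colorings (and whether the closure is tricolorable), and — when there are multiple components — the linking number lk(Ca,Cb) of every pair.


Jones polynomial: V(t) = -t^-4 + t^-3 + t^-1
<D> = -A^-5 - A^3 + A^7; writhe -3
components 1, writhe -3 (5 crossings)
3-colorings: 9 of 3^5, det 3 — tricolorable
note: V spans 3 powers of t: at least 3 crossings in any diagram


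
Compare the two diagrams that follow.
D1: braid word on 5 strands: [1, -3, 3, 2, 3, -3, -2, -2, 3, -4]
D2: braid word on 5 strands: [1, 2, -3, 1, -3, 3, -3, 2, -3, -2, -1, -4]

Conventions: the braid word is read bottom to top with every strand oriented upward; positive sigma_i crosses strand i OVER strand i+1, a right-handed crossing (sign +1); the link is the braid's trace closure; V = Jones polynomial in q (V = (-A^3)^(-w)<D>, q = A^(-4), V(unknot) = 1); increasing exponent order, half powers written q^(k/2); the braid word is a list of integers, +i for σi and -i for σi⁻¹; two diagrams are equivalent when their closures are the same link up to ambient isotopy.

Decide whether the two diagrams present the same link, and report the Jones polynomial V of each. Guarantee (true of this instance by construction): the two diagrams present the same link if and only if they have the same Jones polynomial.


equivalent: no
D1 (bracket 1; 10 crossings at w = 0): V = 1
V(D2) = -q^-4 + q^-3 + q^-1  [12 crossings, <D> = A^-2 + A^6 - A^10, w = -2]
observation: 2 values of V(q) split the 2 diagrams


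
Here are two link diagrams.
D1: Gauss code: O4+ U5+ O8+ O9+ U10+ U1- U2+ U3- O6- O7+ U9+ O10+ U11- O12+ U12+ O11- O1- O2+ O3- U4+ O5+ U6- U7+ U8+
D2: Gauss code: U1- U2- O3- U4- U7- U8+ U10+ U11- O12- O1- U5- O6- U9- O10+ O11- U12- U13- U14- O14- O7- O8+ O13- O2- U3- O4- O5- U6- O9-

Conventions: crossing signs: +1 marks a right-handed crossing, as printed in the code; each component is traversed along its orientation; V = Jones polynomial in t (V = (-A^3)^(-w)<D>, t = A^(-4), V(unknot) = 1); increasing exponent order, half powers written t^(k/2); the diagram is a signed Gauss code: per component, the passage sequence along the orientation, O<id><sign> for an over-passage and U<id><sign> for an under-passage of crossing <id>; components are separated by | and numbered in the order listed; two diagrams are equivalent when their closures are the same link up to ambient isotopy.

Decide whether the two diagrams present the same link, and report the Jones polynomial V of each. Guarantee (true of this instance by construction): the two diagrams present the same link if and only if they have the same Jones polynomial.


equivalent: no
D1 (bracket -A^-4 + 1 + A^8; 12 crossings at w = +4): V = t + t^3 - t^4
V(D2) = -t^-10 + t^-9 - t^-8 + t^-7 - t^-6 + t^-5 + t^-3  (w -10, c 14, <D> = A^-18 + A^-10 - A^-6 + A^-2 - A^2 + A^6 - A^10)
key observation: 2 classes among 2 diagrams; unequal V(t) rules out equality


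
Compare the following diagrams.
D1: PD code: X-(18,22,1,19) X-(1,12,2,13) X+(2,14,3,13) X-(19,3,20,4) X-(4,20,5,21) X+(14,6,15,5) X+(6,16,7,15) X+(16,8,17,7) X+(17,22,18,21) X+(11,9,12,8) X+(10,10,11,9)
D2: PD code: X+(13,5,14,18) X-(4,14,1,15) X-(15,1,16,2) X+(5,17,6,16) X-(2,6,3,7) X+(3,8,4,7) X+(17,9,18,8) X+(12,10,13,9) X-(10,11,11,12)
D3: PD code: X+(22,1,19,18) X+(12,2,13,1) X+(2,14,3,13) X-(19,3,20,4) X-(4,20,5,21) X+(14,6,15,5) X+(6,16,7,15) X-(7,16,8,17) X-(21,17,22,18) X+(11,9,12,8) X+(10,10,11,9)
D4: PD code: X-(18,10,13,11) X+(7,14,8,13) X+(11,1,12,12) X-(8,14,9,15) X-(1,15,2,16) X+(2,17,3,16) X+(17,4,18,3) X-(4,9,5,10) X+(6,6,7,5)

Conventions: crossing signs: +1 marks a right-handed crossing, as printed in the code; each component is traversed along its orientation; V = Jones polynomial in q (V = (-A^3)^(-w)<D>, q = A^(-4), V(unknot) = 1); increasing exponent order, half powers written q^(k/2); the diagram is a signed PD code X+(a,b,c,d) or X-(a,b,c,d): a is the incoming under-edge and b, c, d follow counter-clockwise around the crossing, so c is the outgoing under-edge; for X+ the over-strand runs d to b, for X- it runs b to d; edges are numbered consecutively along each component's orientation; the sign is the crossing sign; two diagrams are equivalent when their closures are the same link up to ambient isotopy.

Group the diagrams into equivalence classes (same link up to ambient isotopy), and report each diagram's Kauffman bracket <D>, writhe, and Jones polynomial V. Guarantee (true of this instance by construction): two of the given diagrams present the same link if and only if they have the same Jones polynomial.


grouping into links: {D1, D2, D3} | {D4}
V(D1) = -q^(-3/2) - 2q^(1/2) + q^(3/2) - q^(5/2) + q^(7/2)  (w +3, c 11, <D> = -A^-5 + A^-1 - A^3 + 2A^7 + A^15)
V(D2) = -q^(-3/2) - 2q^(1/2) + q^(3/2) - q^(5/2) + q^(7/2)  (w +1, c 9, <D> = -A^-11 + A^-7 - A^-3 + 2A + A^9)
V(D3) = -q^(-3/2) - 2q^(1/2) + q^(3/2) - q^(5/2) + q^(7/2)  (w +3, c 11, <D> = -A^-5 + A^-1 - A^3 + 2A^7 + A^15)
V(D4) = -q^(-1/2) - q^(1/2)  (w +1, c 9, <D> = A + A^5)
why: 2 values of V(q) split the 4 diagrams


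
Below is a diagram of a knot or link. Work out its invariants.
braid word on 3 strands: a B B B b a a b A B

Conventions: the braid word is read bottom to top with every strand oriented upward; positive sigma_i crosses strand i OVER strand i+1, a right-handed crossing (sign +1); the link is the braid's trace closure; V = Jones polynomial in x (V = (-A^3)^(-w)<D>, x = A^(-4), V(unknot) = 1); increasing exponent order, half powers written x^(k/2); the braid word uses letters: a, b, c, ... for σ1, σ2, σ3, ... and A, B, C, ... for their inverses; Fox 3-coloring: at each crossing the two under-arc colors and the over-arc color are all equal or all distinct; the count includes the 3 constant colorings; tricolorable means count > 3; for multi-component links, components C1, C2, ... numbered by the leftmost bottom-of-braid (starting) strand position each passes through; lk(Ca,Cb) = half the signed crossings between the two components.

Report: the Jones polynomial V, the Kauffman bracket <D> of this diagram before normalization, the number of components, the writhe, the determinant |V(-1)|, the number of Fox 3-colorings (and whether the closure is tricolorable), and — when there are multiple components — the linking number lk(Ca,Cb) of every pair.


V(x) = -x^-3 + 2x^-2 - 2x^-1 + 3 - 2x + 2x^2 - x^3
bracket: -A^-12 + 2A^-8 - 2A^-4 + 3 - 2A^4 + 2A^8 - A^12, w = 0
1 component, writhe 0, over 10 crossings
det 13, colorings 3 of 3^10 — not tricolorable
observation: free reduction leaves σ1 σ2⁻¹ σ2⁻¹ σ1 σ1 σ2 σ1⁻¹ σ2⁻¹ of the original 10 letters


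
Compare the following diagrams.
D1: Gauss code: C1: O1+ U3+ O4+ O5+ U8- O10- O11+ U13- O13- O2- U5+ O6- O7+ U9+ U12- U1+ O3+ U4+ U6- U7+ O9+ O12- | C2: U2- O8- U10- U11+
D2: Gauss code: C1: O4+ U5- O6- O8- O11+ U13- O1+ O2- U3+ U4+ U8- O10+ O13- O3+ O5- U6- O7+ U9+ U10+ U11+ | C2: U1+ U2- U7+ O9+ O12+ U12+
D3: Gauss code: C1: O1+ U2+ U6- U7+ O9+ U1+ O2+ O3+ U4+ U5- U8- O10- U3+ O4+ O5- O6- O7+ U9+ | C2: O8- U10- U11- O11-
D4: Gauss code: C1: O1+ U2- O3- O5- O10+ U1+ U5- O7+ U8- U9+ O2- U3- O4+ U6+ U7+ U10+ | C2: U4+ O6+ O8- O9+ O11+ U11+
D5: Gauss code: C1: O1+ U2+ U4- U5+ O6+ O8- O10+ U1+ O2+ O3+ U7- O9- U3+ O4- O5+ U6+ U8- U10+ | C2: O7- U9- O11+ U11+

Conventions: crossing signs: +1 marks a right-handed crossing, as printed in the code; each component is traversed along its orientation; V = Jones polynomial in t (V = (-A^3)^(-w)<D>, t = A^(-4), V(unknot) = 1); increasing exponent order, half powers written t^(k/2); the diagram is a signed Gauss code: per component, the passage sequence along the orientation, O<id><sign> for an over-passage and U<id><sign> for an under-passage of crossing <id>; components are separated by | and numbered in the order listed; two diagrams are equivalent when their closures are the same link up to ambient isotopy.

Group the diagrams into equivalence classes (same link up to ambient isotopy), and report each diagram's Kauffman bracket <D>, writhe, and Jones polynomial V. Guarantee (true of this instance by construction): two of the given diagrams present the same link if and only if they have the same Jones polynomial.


classes: {D1, D3, D5} | {D2, D4}
V(D1) = -t^(-3/2) - 2t^(1/2) + t^(3/2) - t^(5/2) + t^(7/2)  [13 crossings, <D> = -A^-11 + A^-7 - A^-3 + 2A + A^9, w = +1]
V(D2) = -t^(-3/2) + t^(-1/2) - 2t^(1/2) + 2t^(3/2) - 2t^(5/2) + t^(7/2) - t^(9/2)  [13 crossings, <D> = A^-9 - A^-5 + 2A^-1 - 2A^3 + 2A^7 - A^11 + A^15, w = +3]
D3 (bracket -A^-11 + A^-7 - A^-3 + 2A + A^9; 11 crossings at w = +1): V = -t^(-3/2) - 2t^(1/2) + t^(3/2) - t^(5/2) + t^(7/2)
V(D4) = -t^(-3/2) + t^(-1/2) - 2t^(1/2) + 2t^(3/2) - 2t^(5/2) + t^(7/2) - t^(9/2)  [11 crossings, <D> = A^-9 - A^-5 + 2A^-1 - 2A^3 + 2A^7 - A^11 + A^15, w = +3]
V(D5) = -t^(-3/2) - 2t^(1/2) + t^(3/2) - t^(5/2) + t^(7/2)  [11 crossings, <D> = -A^-5 + A^-1 - A^3 + 2A^7 + A^15, w = +3]
insight: 2 values of V(t) split the 5 diagrams


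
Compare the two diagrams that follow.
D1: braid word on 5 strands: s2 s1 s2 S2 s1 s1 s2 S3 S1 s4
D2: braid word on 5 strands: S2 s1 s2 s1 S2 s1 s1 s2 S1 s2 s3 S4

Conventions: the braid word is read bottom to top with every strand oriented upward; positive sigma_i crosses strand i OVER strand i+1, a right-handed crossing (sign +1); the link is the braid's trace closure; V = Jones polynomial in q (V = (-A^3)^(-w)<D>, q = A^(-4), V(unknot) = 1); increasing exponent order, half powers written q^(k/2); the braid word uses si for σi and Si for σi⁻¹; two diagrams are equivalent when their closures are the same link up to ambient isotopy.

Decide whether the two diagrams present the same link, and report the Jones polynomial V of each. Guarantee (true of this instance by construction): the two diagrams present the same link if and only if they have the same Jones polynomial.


same link: yes
V(D1) = q - q^2 + 2q^3 - q^4 + q^5 - q^6  [10 crossings, <D> = -A^-12 + A^-8 - A^-4 + 2 - A^4 + A^8, w = +4]
V(D2) = q - q^2 + 2q^3 - q^4 + q^5 - q^6  (w +4, c 12, <D> = -A^-12 + A^-8 - A^-4 + 2 - A^4 + A^8)
note: all 2 diagrams share one V(q), hence one class
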